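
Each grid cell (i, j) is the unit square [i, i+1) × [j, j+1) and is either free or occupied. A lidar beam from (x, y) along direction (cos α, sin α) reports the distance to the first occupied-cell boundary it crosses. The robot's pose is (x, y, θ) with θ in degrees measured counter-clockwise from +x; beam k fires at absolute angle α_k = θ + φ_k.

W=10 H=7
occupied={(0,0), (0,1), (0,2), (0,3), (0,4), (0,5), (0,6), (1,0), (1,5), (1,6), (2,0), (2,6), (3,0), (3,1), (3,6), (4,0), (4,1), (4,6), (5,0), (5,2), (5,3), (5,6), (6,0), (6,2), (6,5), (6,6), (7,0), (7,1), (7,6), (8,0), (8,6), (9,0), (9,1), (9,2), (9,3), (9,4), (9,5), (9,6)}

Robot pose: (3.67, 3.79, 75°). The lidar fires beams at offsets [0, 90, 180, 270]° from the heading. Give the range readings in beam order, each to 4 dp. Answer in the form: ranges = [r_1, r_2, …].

ranges = [2.2880, 2.7642, 1.8531, 1.3769]

beam 1: φ=0°, α=75°
  dir = (cos 75°, sin 75°) = (0.2588, 0.9659); from cell (3,3)
  next x-line at t=1.2750, next y-line at t=0.2174; Δt_x=3.8637, Δt_y=1.0353
    y: enter (3,4) at t=0.2174
    y: enter (3,5) at t=1.2527
    x: enter (4,5) at t=1.2750
    y: enter (4,6) at t=2.2880 ← occupied
  → r_1 = 2.2880
beam 2: φ=90°, α=165°
  dir = (cos 165°, sin 165°) = (-0.9659, 0.2588); from cell (3,3)
  next x-line at t=0.6936, next y-line at t=0.8114; Δt_x=1.0353, Δt_y=3.8637
    x: enter (2,3) at t=0.6936
    y: enter (2,4) at t=0.8114
    x: enter (1,4) at t=1.7289
    x: enter (0,4) at t=2.7642 ← occupied
  → r_2 = 2.7642
beam 3: φ=180°, α=255°
  dir = (cos 255°, sin 255°) = (-0.2588, -0.9659); from cell (3,3)
  next x-line at t=2.5887, next y-line at t=0.8179; Δt_x=3.8637, Δt_y=1.0353
    y: enter (3,2) at t=0.8179
    y: enter (3,1) at t=1.8531 ← occupied
  → r_3 = 1.8531
beam 4: φ=270°, α=345°
  dir = (cos 345°, sin 345°) = (0.9659, -0.2588); from cell (3,3)
  next x-line at t=0.3416, next y-line at t=3.0523; Δt_x=1.0353, Δt_y=3.8637
    x: enter (4,3) at t=0.3416
    x: enter (5,3) at t=1.3769 ← occupied
  → r_4 = 1.3769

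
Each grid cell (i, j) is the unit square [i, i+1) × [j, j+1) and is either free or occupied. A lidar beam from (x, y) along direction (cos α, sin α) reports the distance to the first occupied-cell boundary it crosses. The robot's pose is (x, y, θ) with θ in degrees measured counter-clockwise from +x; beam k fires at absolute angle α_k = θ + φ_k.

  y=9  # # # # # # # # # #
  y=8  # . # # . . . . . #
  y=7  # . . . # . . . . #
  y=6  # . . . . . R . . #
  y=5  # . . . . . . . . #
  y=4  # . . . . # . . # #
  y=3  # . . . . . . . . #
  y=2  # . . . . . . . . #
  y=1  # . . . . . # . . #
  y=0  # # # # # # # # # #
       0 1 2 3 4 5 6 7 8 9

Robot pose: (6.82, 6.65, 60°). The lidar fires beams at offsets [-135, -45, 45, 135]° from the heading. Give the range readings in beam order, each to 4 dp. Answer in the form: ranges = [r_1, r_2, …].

ranges = [5.8493, 2.2569, 2.4329, 6.0253]

beam 1: φ=-135°, α=285°
  d=(0.2588,-0.9659)  start (6,6)  tX=0.6955 tY=0.6729  stride 1/|dx|=3.8637 1/|dy|=1.0353
    cross y-line → (6,5), t=0.6729
    cross x-line → (7,5), t=0.6955
    cross y-line → (7,4), t=1.7082
    cross y-line → (7,3), t=2.7435
    cross y-line → (7,2), t=3.7788
    cross x-line → (8,2), t=4.5592
    cross y-line → (8,1), t=4.8140
    cross y-line → (8,0), t=5.8493 (wall)
  → r_1 = 5.8493
beam 2: φ=-45°, α=15°
  d=(0.9659,0.2588)  start (6,6)  tX=0.1863 tY=1.3523  stride 1/|dx|=1.0353 1/|dy|=3.8637
    cross x-line → (7,6), t=0.1863
    cross x-line → (8,6), t=1.2216
    cross y-line → (8,7), t=1.3523
    cross x-line → (9,7), t=2.2569 (wall)
  → r_2 = 2.2569
beam 3: φ=45°, α=105°
  d=(-0.2588,0.9659)  start (6,6)  tX=3.1682 tY=0.3623  stride 1/|dx|=3.8637 1/|dy|=1.0353
    cross y-line → (6,7), t=0.3623
    cross y-line → (6,8), t=1.3976
    cross y-line → (6,9), t=2.4329 (wall)
  → r_3 = 2.4329
beam 4: φ=135°, α=195°
  d=(-0.9659,-0.2588)  start (6,6)  tX=0.8489 tY=2.5114  stride 1/|dx|=1.0353 1/|dy|=3.8637
    cross x-line → (5,6), t=0.8489
    cross x-line → (4,6), t=1.8842
    cross y-line → (4,5), t=2.5114
    cross x-line → (3,5), t=2.9195
    cross x-line → (2,5), t=3.9548
    cross x-line → (1,5), t=4.9900
    cross x-line → (0,5), t=6.0253 (wall)
  → r_4 = 6.0253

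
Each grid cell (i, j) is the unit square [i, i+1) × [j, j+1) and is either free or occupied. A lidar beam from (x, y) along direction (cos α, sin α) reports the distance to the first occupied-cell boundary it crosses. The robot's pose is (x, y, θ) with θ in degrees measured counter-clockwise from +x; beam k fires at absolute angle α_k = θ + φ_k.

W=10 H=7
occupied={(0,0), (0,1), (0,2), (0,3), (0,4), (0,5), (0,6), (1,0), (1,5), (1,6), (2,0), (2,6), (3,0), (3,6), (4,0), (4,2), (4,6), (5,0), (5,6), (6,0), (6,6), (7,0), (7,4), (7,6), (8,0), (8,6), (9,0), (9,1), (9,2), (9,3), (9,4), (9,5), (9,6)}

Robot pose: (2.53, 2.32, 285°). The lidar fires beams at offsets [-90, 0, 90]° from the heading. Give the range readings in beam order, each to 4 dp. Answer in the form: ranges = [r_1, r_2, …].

ranges = [1.5840, 1.3666, 1.5219]

beam 1: φ=-90°, α=195°
  d=(-0.9659,-0.2588)  start (2,2)  tX=0.5487 tY=1.2364  stride 1/|dx|=1.0353 1/|dy|=3.8637
    cross x-line → (1,2), t=0.5487
    cross y-line → (1,1), t=1.2364
    cross x-line → (0,1), t=1.5840 (wall)
  → r_1 = 1.5840
beam 2: φ=0°, α=285°
  d=(0.2588,-0.9659)  start (2,2)  tX=1.8159 tY=0.3313  stride 1/|dx|=3.8637 1/|dy|=1.0353
    cross y-line → (2,1), t=0.3313
    cross y-line → (2,0), t=1.3666 (wall)
  → r_2 = 1.3666
beam 3: φ=90°, α=15°
  d=(0.9659,0.2588)  start (2,2)  tX=0.4866 tY=2.6273  stride 1/|dx|=1.0353 1/|dy|=3.8637
    cross x-line → (3,2), t=0.4866
    cross x-line → (4,2), t=1.5219 (wall)
  → r_3 = 1.5219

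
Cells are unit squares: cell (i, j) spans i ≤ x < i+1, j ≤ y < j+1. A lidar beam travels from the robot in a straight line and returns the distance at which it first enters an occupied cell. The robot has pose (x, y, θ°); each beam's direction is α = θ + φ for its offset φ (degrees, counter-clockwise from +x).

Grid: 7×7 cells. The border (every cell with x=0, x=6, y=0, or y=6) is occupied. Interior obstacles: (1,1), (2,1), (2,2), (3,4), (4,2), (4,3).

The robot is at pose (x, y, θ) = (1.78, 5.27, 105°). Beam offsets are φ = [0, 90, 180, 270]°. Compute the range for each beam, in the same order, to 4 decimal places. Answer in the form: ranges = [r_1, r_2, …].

ranges = [0.7558, 0.8075, 2.3501, 2.8205]

beam 1: φ=0°, α=105°
  d=(-0.2588,0.9659)  start (1,5)  tX=3.0137 tY=0.7558  stride 1/|dx|=3.8637 1/|dy|=1.0353
    cross y-line → (1,6), t=0.7558 (wall)
  → r_1 = 0.7558
beam 2: φ=90°, α=195°
  d=(-0.9659,-0.2588)  start (1,5)  tX=0.8075 tY=1.0432  stride 1/|dx|=1.0353 1/|dy|=3.8637
    cross x-line → (0,5), t=0.8075 (wall)
  → r_2 = 0.8075
beam 3: φ=180°, α=285°
  d=(0.2588,-0.9659)  start (1,5)  tX=0.8500 tY=0.2795  stride 1/|dx|=3.8637 1/|dy|=1.0353
    cross y-line → (1,4), t=0.2795
    cross x-line → (2,4), t=0.8500
    cross y-line → (2,3), t=1.3148
    cross y-line → (2,2), t=2.3501 (wall)
  → r_3 = 2.3501
beam 4: φ=270°, α=15°
  d=(0.9659,0.2588)  start (1,5)  tX=0.2278 tY=2.8205  stride 1/|dx|=1.0353 1/|dy|=3.8637
    cross x-line → (2,5), t=0.2278
    cross x-line → (3,5), t=1.2630
    cross x-line → (4,5), t=2.2983
    cross y-line → (4,6), t=2.8205 (wall)
  → r_4 = 2.8205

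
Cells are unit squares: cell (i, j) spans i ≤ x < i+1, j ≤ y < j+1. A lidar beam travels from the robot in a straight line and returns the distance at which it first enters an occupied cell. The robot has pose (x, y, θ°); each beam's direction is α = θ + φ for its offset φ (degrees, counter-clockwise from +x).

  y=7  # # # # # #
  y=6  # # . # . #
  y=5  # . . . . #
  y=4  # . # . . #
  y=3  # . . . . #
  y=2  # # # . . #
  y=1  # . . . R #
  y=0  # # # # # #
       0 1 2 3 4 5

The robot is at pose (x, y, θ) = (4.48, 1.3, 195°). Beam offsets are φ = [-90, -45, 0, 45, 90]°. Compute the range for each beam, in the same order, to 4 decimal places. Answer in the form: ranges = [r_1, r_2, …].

ranges = [4.8658, 1.7090, 1.1591, 0.3464, 0.3106]

beam 1: φ=-90°, α=105°
  cosα=-0.2588 sinα=0.9659 | (4,1) | tMaxX 1.8546 tMaxY 0.7247 | tΔX 3.8637 tΔY 1.0353
    t=0.7247 [y] (4,2)
    t=1.7600 [y] (4,3)
    t=1.8546 [x] (3,3)
    t=2.7952 [y] (3,4)
    t=3.8305 [y] (3,5)
    t=4.8658 [y] (3,6) — stop
  → r_1 = 4.8658
beam 2: φ=-45°, α=150°
  cosα=-0.8660 sinα=0.5000 | (4,1) | tMaxX 0.5543 tMaxY 1.4000 | tΔX 1.1547 tΔY 2.0000
    t=0.5543 [x] (3,1)
    t=1.4000 [y] (3,2)
    t=1.7090 [x] (2,2) — stop
  → r_2 = 1.7090
beam 3: φ=0°, α=195°
  cosα=-0.9659 sinα=-0.2588 | (4,1) | tMaxX 0.4969 tMaxY 1.1591 | tΔX 1.0353 tΔY 3.8637
    t=0.4969 [x] (3,1)
    t=1.1591 [y] (3,0) — stop
  → r_3 = 1.1591
beam 4: φ=45°, α=240°
  cosα=-0.5000 sinα=-0.8660 | (4,1) | tMaxX 0.9600 tMaxY 0.3464 | tΔX 2.0000 tΔY 1.1547
    t=0.3464 [y] (4,0) — stop
  → r_4 = 0.3464
beam 5: φ=90°, α=285°
  cosα=0.2588 sinα=-0.9659 | (4,1) | tMaxX 2.0091 tMaxY 0.3106 | tΔX 3.8637 tΔY 1.0353
    t=0.3106 [y] (4,0) — stop
  → r_5 = 0.3106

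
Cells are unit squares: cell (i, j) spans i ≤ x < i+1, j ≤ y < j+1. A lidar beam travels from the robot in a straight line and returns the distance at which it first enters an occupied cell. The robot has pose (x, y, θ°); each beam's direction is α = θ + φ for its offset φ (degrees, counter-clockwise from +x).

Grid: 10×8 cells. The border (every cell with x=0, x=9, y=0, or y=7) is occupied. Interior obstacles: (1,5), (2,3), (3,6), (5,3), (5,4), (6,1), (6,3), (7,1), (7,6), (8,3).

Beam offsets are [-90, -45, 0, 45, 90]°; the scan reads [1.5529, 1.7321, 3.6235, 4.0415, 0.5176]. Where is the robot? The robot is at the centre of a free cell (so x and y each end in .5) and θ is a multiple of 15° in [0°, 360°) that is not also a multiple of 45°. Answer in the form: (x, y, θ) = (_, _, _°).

(x, y, θ) = (3.5, 3.5, 75°)

The pose lattice has 38·16 = 608 candidates. Test each by forward raycasting.
  (3.5, 4.5, 210°): beam 1 = 2.8868 ≠ 1.5529 ✗
  (1.5, 6.5, 150°): beam 1 = 0.5774 ≠ 1.5529 ✗
  (4.5, 5.5, 330°): beam 1 = 5.1962 ≠ 1.5529 ✗
  …
  (3.5, 3.5, 75°): r_1=1.5529, r_2=1.7321, r_3=3.6235, r_4=4.0415, r_5=0.5176 — all match ✓
No second candidate reproduces the full scan.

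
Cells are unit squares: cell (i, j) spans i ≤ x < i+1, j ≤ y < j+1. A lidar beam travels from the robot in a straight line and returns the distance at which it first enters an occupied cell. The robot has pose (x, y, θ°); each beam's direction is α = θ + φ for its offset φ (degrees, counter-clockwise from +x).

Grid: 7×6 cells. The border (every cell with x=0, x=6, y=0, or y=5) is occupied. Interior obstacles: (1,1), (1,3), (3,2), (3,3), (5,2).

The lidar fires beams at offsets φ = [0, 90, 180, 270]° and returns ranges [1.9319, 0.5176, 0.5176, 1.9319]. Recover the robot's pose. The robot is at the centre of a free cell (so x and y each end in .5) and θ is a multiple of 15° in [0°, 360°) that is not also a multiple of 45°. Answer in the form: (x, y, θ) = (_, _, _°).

(x, y, θ) = (2.5, 1.5, 75°)

Candidates: 15 free-cell centres × 16 headings = 240 poses. Raycast each; keep the one whose scan matches to 4 dp.
  (1.5, 2.5, 285°): beam 1 = 0.5176 ≠ 1.9319 ✗
  (3.5, 4.5, 240°): beam 1 = 0.5774 ≠ 1.9319 ✗
  (5.5, 4.5, 165°): beam 2 = 1.5529 ≠ 0.5176 ✗
  (3.5, 4.5, 330°): beam 1 = 2.8868 ≠ 1.9319 ✗
  …
  (2.5, 1.5, 75°): r_1=1.9319, r_2=0.5176, r_3=0.5176, r_4=1.9319 — all match ✓
Unique over the lattice → pose = (2.5, 1.5, 75°).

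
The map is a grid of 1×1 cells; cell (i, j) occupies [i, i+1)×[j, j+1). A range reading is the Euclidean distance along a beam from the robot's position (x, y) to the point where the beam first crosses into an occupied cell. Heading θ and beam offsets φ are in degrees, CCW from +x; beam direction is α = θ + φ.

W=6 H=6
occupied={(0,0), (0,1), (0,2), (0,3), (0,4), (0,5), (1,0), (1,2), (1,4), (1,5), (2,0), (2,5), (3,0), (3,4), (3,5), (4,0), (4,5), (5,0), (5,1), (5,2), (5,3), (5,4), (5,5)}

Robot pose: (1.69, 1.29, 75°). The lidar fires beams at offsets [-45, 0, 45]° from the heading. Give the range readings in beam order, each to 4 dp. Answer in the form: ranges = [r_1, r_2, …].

beam 1: φ=-45°, α=30°
  dir = (cos 30°, sin 30°) = (0.8660, 0.5000); from cell (1,1)
  next x-line at t=0.3580, next y-line at t=1.4200; Δt_x=1.1547, Δt_y=2.0000
    x: enter (2,1) at t=0.3580
    y: enter (2,2) at t=1.4200
    x: enter (3,2) at t=1.5127
    x: enter (4,2) at t=2.6674
    y: enter (4,3) at t=3.4200
    x: enter (5,3) at t=3.8221 ← occupied
  → r_1 = 3.8221
beam 2: φ=0°, α=75°
  dir = (cos 75°, sin 75°) = (0.2588, 0.9659); from cell (1,1)
  next x-line at t=1.1977, next y-line at t=0.7350; Δt_x=3.8637, Δt_y=1.0353
    y: enter (1,2) at t=0.7350 ← occupied
  → r_2 = 0.7350
beam 3: φ=45°, α=120°
  dir = (cos 120°, sin 120°) = (-0.5000, 0.8660); from cell (1,1)
  next x-line at t=1.3800, next y-line at t=0.8198; Δt_x=2.0000, Δt_y=1.1547
    y: enter (1,2) at t=0.8198 ← occupied
  → r_3 = 0.8198

ranges = [3.8221, 0.7350, 0.8198]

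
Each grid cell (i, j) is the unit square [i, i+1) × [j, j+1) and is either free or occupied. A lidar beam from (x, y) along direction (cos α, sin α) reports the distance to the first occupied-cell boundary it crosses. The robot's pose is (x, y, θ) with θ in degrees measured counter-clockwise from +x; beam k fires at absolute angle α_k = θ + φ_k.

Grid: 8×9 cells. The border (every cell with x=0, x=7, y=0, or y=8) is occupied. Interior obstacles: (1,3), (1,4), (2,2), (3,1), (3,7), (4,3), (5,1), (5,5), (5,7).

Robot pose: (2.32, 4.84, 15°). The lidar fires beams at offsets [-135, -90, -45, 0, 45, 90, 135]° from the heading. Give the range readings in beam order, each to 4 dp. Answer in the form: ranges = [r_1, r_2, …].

ranges = [0.6400, 1.9049, 1.9399, 2.7745, 2.4942, 3.2715, 1.5242]

beam 1: φ=-135°, α=240°
  cosα=-0.5000 sinα=-0.8660 | (2,4) | tMaxX 0.6400 tMaxY 0.9699 | tΔX 2.0000 tΔY 1.1547
    t=0.6400 [x] (1,4) — stop
  → r_1 = 0.6400
beam 2: φ=-90°, α=285°
  cosα=0.2588 sinα=-0.9659 | (2,4) | tMaxX 2.6273 tMaxY 0.8696 | tΔX 3.8637 tΔY 1.0353
    t=0.8696 [y] (2,3)
    t=1.9049 [y] (2,2) — stop
  → r_2 = 1.9049
beam 3: φ=-45°, α=330°
  cosα=0.8660 sinα=-0.5000 | (2,4) | tMaxX 0.7852 tMaxY 1.6800 | tΔX 1.1547 tΔY 2.0000
    t=0.7852 [x] (3,4)
    t=1.6800 [y] (3,3)
    t=1.9399 [x] (4,3) — stop
  → r_3 = 1.9399
beam 4: φ=0°, α=15°
  cosα=0.9659 sinα=0.2588 | (2,4) | tMaxX 0.7040 tMaxY 0.6182 | tΔX 1.0353 tΔY 3.8637
    t=0.6182 [y] (2,5)
    t=0.7040 [x] (3,5)
    t=1.7393 [x] (4,5)
    t=2.7745 [x] (5,5) — stop
  → r_4 = 2.7745
beam 5: φ=45°, α=60°
  cosα=0.5000 sinα=0.8660 | (2,4) | tMaxX 1.3600 tMaxY 0.1848 | tΔX 2.0000 tΔY 1.1547
    t=0.1848 [y] (2,5)
    t=1.3395 [y] (2,6)
    t=1.3600 [x] (3,6)
    t=2.4942 [y] (3,7) — stop
  → r_5 = 2.4942
beam 6: φ=90°, α=105°
  cosα=-0.2588 sinα=0.9659 | (2,4) | tMaxX 1.2364 tMaxY 0.1656 | tΔX 3.8637 tΔY 1.0353
    t=0.1656 [y] (2,5)
    t=1.2009 [y] (2,6)
    t=1.2364 [x] (1,6)
    t=2.2362 [y] (1,7)
    t=3.2715 [y] (1,8) — stop
  → r_6 = 3.2715
beam 7: φ=135°, α=150°
  cosα=-0.8660 sinα=0.5000 | (2,4) | tMaxX 0.3695 tMaxY 0.3200 | tΔX 1.1547 tΔY 2.0000
    t=0.3200 [y] (2,5)
    t=0.3695 [x] (1,5)
    t=1.5242 [x] (0,5) — stop
  → r_7 = 1.5242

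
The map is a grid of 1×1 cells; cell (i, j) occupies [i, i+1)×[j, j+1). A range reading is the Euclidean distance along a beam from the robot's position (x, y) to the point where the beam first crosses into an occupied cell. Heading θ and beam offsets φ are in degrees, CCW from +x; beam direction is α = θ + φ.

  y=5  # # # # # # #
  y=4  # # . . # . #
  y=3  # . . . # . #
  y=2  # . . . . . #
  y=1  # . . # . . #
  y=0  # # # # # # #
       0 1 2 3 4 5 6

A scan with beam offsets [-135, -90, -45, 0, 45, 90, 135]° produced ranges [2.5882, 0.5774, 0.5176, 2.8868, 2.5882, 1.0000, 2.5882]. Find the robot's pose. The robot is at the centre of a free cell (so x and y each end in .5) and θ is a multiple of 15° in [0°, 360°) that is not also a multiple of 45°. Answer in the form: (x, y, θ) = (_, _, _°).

The pose lattice has 16·16 = 256 candidates. Test each by forward raycasting.
  (5.5, 4.5, 60°): beam 1 = 1.9319 ≠ 2.5882 ✗
  (5.5, 2.5, 210°): beam 1 = 1.9319 ≠ 2.5882 ✗
  (5.5, 2.5, 15°): beam 1 = 1.7321 ≠ 2.5882 ✗
  (2.5, 4.5, 165°): beam 1 = 1.0000 ≠ 2.5882 ✗
  …
  (3.5, 2.5, 330°): r_1=2.5882, r_2=0.5774, r_3=0.5176, r_4=2.8868, r_5=2.5882, r_6=1.0000, r_7=2.5882 — all match ✓
Only this pose fits every beam.

(x, y, θ) = (3.5, 2.5, 330°)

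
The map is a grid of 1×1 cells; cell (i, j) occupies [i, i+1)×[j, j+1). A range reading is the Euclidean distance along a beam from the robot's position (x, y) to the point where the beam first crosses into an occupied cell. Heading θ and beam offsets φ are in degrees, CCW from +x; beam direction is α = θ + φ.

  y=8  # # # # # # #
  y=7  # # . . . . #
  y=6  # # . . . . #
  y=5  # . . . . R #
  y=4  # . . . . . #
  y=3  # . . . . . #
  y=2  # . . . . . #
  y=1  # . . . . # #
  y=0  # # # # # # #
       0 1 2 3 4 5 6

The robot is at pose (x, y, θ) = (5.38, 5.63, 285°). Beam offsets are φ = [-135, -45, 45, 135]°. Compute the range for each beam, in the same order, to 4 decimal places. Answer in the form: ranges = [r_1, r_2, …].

ranges = [3.9029, 5.3463, 0.7159, 1.2400]

beam 1: φ=-135°, α=150°
  d=(-0.8660,0.5000)  start (5,5)  tX=0.4388 tY=0.7400  stride 1/|dx|=1.1547 1/|dy|=2.0000
    cross x-line → (4,5), t=0.4388
    cross y-line → (4,6), t=0.7400
    cross x-line → (3,6), t=1.5935
    cross y-line → (3,7), t=2.7400
    cross x-line → (2,7), t=2.7482
    cross x-line → (1,7), t=3.9029 (wall)
  → r_1 = 3.9029
beam 2: φ=-45°, α=240°
  d=(-0.5000,-0.8660)  start (5,5)  tX=0.7600 tY=0.7275  stride 1/|dx|=2.0000 1/|dy|=1.1547
    cross y-line → (5,4), t=0.7275
    cross x-line → (4,4), t=0.7600
    cross y-line → (4,3), t=1.8822
    cross x-line → (3,3), t=2.7600
    cross y-line → (3,2), t=3.0369
    cross y-line → (3,1), t=4.1916
    cross x-line → (2,1), t=4.7600
    cross y-line → (2,0), t=5.3463 (wall)
  → r_2 = 5.3463
beam 3: φ=45°, α=330°
  d=(0.8660,-0.5000)  start (5,5)  tX=0.7159 tY=1.2600  stride 1/|dx|=1.1547 1/|dy|=2.0000
    cross x-line → (6,5), t=0.7159 (wall)
  → r_3 = 0.7159
beam 4: φ=135°, α=60°
  d=(0.5000,0.8660)  start (5,5)  tX=1.2400 tY=0.4272  stride 1/|dx|=2.0000 1/|dy|=1.1547
    cross y-line → (5,6), t=0.4272
    cross x-line → (6,6), t=1.2400 (wall)
  → r_4 = 1.2400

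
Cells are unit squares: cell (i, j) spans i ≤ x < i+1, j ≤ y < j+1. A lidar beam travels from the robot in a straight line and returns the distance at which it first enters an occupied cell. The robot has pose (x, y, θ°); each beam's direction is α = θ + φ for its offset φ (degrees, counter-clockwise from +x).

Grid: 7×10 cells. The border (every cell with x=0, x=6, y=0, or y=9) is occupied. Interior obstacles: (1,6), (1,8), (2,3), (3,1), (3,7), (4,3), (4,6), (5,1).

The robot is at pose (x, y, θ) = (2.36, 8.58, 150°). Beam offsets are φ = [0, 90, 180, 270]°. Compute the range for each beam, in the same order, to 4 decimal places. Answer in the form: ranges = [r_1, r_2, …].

beam 1: φ=0°, α=150°
  direction (-0.8660, 0.5000); cell (2,8); t to first gridline: x 0.4157, y 0.8400 (then +1.1547 / +2.0000)
    (1,8) via x @ 0.4157  # hit
  → r_1 = 0.4157
beam 2: φ=90°, α=240°
  direction (-0.5000, -0.8660); cell (2,8); t to first gridline: x 0.7200, y 0.6697 (then +2.0000 / +1.1547)
    (2,7) via y @ 0.6697
    (1,7) via x @ 0.7200
    (1,6) via y @ 1.8244  # hit
  → r_2 = 1.8244
beam 3: φ=180°, α=330°
  direction (0.8660, -0.5000); cell (2,8); t to first gridline: x 0.7390, y 1.1600 (then +1.1547 / +2.0000)
    (3,8) via x @ 0.7390
    (3,7) via y @ 1.1600  # hit
  → r_3 = 1.1600
beam 4: φ=270°, α=60°
  direction (0.5000, 0.8660); cell (2,8); t to first gridline: x 1.2800, y 0.4850 (then +2.0000 / +1.1547)
    (2,9) via y @ 0.4850  # hit
  → r_4 = 0.4850

ranges = [0.4157, 1.8244, 1.1600, 0.4850]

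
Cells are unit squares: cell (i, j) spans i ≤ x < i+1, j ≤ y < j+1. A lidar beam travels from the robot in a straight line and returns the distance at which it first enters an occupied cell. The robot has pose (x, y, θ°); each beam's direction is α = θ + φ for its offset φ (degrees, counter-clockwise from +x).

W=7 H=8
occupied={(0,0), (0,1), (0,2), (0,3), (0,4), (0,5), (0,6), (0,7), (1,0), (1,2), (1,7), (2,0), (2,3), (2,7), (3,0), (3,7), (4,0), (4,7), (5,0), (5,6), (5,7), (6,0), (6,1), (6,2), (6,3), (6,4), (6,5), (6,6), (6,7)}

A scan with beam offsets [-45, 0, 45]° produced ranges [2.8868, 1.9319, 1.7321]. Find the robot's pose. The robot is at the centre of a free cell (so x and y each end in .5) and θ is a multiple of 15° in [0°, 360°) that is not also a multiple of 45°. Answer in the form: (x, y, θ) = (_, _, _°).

(x, y, θ) = (3.5, 5.5, 15°)

Candidates: 27 free-cell centres × 16 headings = 432 poses. Raycast each; keep the one whose scan matches to 4 dp.
  (3.5, 1.5, 195°): beam 1 = 1.7321 ≠ 2.8868 ✗
  (1.5, 1.5, 255°): beam 1 = 0.5774 ≠ 2.8868 ✗
  (4.5, 4.5, 30°): beam 1 = 1.5529 ≠ 2.8868 ✗
  (4.5, 4.5, 15°): beam 1 = 1.7321 ≠ 2.8868 ✗
  …
  (3.5, 5.5, 15°): r_1=2.8868, r_2=1.9319, r_3=1.7321 — all match ✓
Only this pose fits every beam.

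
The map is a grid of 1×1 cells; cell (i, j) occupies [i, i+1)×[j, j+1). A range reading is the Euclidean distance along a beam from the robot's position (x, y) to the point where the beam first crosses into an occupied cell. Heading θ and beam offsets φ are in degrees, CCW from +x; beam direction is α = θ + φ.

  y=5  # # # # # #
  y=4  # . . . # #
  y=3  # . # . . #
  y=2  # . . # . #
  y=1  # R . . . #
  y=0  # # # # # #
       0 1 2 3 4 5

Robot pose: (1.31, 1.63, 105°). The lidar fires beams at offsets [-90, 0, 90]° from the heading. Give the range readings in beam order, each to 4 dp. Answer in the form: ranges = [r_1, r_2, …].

beam 1: φ=-90°, α=15°
  direction (0.9659, 0.2588); cell (1,1); t to first gridline: x 0.7143, y 1.4296 (then +1.0353 / +3.8637)
    (2,1) via x @ 0.7143
    (2,2) via y @ 1.4296
    (3,2) via x @ 1.7496  # hit
  → r_1 = 1.7496
beam 2: φ=0°, α=105°
  direction (-0.2588, 0.9659); cell (1,1); t to first gridline: x 1.1977, y 0.3831 (then +3.8637 / +1.0353)
    (1,2) via y @ 0.3831
    (0,2) via x @ 1.1977  # hit
  → r_2 = 1.1977
beam 3: φ=90°, α=195°
  direction (-0.9659, -0.2588); cell (1,1); t to first gridline: x 0.3209, y 2.4341 (then +1.0353 / +3.8637)
    (0,1) via x @ 0.3209  # hit
  → r_3 = 0.3209

ranges = [1.7496, 1.1977, 0.3209]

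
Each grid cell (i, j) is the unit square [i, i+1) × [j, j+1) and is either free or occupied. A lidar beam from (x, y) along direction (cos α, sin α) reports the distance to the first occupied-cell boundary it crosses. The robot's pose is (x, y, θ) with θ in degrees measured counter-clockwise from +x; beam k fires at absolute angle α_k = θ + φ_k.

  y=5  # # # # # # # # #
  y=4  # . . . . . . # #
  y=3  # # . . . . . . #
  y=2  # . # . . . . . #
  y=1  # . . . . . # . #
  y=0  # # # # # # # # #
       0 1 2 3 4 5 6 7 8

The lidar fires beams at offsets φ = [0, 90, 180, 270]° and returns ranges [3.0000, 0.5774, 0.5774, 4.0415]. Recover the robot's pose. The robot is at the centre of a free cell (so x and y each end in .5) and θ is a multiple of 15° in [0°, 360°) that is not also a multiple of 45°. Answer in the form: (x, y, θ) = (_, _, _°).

(x, y, θ) = (6.5, 4.5, 300°)

Candidates: 24 free-cell centres × 16 headings = 384 poses. Raycast each; keep the one whose scan matches to 4 dp.
  (3.5, 3.5, 105°): beam 1 = 1.5529 ≠ 3.0000 ✗
  (3.5, 2.5, 345°): beam 1 = 2.5882 ≠ 3.0000 ✗
  (3.5, 2.5, 330°): beam 1 = 2.8868 ≠ 3.0000 ✗
  (4.5, 3.5, 150°): beam 2 = 2.8868 ≠ 0.5774 ✗
  …
  (6.5, 4.5, 300°): r_1=3.0000, r_2=0.5774, r_3=0.5774, r_4=4.0415 — all match ✓
Only this pose fits every beam.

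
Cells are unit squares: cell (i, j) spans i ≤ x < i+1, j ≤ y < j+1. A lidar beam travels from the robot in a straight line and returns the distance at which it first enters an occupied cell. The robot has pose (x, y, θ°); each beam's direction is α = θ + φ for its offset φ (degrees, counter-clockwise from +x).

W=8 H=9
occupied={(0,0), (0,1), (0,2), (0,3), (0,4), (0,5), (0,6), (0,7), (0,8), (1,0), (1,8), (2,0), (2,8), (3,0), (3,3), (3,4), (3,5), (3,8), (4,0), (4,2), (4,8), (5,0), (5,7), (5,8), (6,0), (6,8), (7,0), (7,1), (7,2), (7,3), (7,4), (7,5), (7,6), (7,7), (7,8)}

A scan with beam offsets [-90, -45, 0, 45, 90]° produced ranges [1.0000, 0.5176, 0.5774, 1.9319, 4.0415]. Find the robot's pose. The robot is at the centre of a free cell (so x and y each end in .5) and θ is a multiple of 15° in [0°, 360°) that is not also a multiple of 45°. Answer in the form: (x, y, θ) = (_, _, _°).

Candidates: 37 free-cell centres × 16 headings = 592 poses. Raycast each; keep the one whose scan matches to 4 dp.
  (5.5, 4.5, 30°): beam 1 = 3.0000 ≠ 1.0000 ✗
  (4.5, 5.5, 195°): beam 1 = 2.5882 ≠ 1.0000 ✗
  (6.5, 7.5, 120°): beam 1 = 0.5774 ≠ 1.0000 ✗
  …
  (1.5, 4.5, 210°): r_1=1.0000, r_2=0.5176, r_3=0.5774, r_4=1.9319, r_5=4.0415 — all match ✓
Only this pose fits every beam.

(x, y, θ) = (1.5, 4.5, 210°)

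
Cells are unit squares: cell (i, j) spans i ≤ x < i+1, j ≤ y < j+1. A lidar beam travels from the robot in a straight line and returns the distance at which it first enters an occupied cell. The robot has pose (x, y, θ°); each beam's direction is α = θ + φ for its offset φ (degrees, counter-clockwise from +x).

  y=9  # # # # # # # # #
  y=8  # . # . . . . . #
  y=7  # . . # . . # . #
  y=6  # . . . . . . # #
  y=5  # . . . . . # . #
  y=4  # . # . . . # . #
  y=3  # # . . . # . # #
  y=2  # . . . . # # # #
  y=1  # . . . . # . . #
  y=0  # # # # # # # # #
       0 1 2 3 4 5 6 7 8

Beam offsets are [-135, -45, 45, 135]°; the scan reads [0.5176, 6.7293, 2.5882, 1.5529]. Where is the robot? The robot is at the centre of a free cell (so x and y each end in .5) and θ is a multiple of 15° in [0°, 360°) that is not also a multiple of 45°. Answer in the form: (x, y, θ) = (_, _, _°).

(x, y, θ) = (4.5, 2.5, 120°)

Enumerate (i+0.5, j+0.5, θ) over the 42 free cells and 16 admissible headings. For each, cast all 4 beams and compare to the given ranges.
  (3.5, 1.5, 15°): beam 1 = 0.5774 ≠ 0.5176 ✗
  (4.5, 6.5, 165°): beam 1 = 1.7321 ≠ 0.5176 ✗
  (6.5, 3.5, 300°): beam 2 = 0.5176 ≠ 6.7293 ✗
  (1.5, 5.5, 30°): beam 1 = 1.5529 ≠ 0.5176 ✗
  …
  (4.5, 2.5, 120°): r_1=0.5176, r_2=6.7293, r_3=2.5882, r_4=1.5529 — all match ✓
No second candidate reproduces the full scan.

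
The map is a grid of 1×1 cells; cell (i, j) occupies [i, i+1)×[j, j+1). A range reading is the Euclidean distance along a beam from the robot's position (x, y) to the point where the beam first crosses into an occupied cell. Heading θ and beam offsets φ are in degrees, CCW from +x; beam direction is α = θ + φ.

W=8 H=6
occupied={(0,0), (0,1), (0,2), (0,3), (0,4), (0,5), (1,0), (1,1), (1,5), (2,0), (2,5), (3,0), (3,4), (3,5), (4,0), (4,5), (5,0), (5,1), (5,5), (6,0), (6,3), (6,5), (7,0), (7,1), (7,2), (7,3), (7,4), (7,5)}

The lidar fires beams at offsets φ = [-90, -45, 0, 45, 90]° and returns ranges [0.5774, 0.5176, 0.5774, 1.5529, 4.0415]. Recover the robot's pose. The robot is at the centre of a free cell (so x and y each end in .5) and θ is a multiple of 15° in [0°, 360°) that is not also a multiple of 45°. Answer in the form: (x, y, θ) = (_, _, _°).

(x, y, θ) = (6.5, 1.5, 30°)

Enumerate (i+0.5, j+0.5, θ) over the 20 free cells and 16 admissible headings. For each, cast all 5 beams and compare to the given ranges.
  (1.5, 3.5, 285°): beam 1 = 0.5176 ≠ 0.5774 ✗
  (4.5, 1.5, 285°): beam 1 = 1.9319 ≠ 0.5774 ✗
  (5.5, 4.5, 30°): beam 1 = 1.0000 ≠ 0.5774 ✗
  (3.5, 2.5, 330°): beam 1 = 1.7321 ≠ 0.5774 ✗
  …
  (6.5, 1.5, 30°): r_1=0.5774, r_2=0.5176, r_3=0.5774, r_4=1.5529, r_5=4.0415 — all match ✓
Unique over the lattice → pose = (6.5, 1.5, 30°).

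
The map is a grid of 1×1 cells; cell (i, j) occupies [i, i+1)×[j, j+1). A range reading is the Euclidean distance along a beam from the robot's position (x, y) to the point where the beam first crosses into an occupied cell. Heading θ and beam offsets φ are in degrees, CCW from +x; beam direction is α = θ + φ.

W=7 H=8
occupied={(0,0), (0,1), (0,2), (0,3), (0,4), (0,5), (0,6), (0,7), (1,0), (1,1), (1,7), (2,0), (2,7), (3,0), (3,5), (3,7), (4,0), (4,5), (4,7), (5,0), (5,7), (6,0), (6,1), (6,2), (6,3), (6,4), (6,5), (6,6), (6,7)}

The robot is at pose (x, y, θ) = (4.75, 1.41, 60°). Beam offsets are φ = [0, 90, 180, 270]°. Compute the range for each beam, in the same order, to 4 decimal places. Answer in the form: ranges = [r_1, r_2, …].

ranges = [2.5000, 4.3301, 0.4734, 0.8200]

beam 1: φ=0°, α=60°
  cosα=0.5000 sinα=0.8660 | (4,1) | tMaxX 0.5000 tMaxY 0.6813 | tΔX 2.0000 tΔY 1.1547
    t=0.5000 [x] (5,1)
    t=0.6813 [y] (5,2)
    t=1.8360 [y] (5,3)
    t=2.5000 [x] (6,3) — stop
  → r_1 = 2.5000
beam 2: φ=90°, α=150°
  cosα=-0.8660 sinα=0.5000 | (4,1) | tMaxX 0.8660 tMaxY 1.1800 | tΔX 1.1547 tΔY 2.0000
    t=0.8660 [x] (3,1)
    t=1.1800 [y] (3,2)
    t=2.0207 [x] (2,2)
    t=3.1754 [x] (1,2)
    t=3.1800 [y] (1,3)
    t=4.3301 [x] (0,3) — stop
  → r_2 = 4.3301
beam 3: φ=180°, α=240°
  cosα=-0.5000 sinα=-0.8660 | (4,1) | tMaxX 1.5000 tMaxY 0.4734 | tΔX 2.0000 tΔY 1.1547
    t=0.4734 [y] (4,0) — stop
  → r_3 = 0.4734
beam 4: φ=270°, α=330°
  cosα=0.8660 sinα=-0.5000 | (4,1) | tMaxX 0.2887 tMaxY 0.8200 | tΔX 1.1547 tΔY 2.0000
    t=0.2887 [x] (5,1)
    t=0.8200 [y] (5,0) — stop
  → r_4 = 0.8200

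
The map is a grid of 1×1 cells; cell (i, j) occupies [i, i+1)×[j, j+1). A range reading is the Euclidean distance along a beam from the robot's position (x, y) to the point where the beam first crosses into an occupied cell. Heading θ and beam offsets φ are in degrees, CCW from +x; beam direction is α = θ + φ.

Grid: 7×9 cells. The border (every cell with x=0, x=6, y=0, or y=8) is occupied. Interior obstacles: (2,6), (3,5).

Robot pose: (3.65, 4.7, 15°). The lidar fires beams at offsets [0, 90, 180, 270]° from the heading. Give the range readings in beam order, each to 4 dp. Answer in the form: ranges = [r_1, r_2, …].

ranges = [2.4329, 0.3106, 2.7435, 3.8305]

beam 1: φ=0°, α=15°
  direction (0.9659, 0.2588); cell (3,4); t to first gridline: x 0.3623, y 1.1591 (then +1.0353 / +3.8637)
    (4,4) via x @ 0.3623
    (4,5) via y @ 1.1591
    (5,5) via x @ 1.3976
    (6,5) via x @ 2.4329  # hit
  → r_1 = 2.4329
beam 2: φ=90°, α=105°
  direction (-0.2588, 0.9659); cell (3,4); t to first gridline: x 2.5114, y 0.3106 (then +3.8637 / +1.0353)
    (3,5) via y @ 0.3106  # hit
  → r_2 = 0.3106
beam 3: φ=180°, α=195°
  direction (-0.9659, -0.2588); cell (3,4); t to first gridline: x 0.6729, y 2.7046 (then +1.0353 / +3.8637)
    (2,4) via x @ 0.6729
    (1,4) via x @ 1.7082
    (1,3) via y @ 2.7046
    (0,3) via x @ 2.7435  # hit
  → r_3 = 2.7435
beam 4: φ=270°, α=285°
  direction (0.2588, -0.9659); cell (3,4); t to first gridline: x 1.3523, y 0.7247 (then +3.8637 / +1.0353)
    (3,3) via y @ 0.7247
    (4,3) via x @ 1.3523
    (4,2) via y @ 1.7600
    (4,1) via y @ 2.7952
    (4,0) via y @ 3.8305  # hit
  → r_4 = 3.8305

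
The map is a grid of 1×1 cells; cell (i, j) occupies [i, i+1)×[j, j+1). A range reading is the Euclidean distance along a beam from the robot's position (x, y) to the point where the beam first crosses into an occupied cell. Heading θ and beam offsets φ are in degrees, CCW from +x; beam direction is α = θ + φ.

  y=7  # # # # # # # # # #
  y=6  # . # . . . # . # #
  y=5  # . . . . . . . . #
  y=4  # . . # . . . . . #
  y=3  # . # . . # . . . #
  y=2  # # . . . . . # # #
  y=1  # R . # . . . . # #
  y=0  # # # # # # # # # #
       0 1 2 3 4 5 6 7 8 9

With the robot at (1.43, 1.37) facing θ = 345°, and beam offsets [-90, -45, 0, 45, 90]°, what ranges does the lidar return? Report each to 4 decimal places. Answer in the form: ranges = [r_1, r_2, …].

beam 1: φ=-90°, α=255°
  cosα=-0.2588 sinα=-0.9659 | (1,1) | tMaxX 1.6614 tMaxY 0.3831 | tΔX 3.8637 tΔY 1.0353
    t=0.3831 [y] (1,0) — stop
  → r_1 = 0.3831
beam 2: φ=-45°, α=300°
  cosα=0.5000 sinα=-0.8660 | (1,1) | tMaxX 1.1400 tMaxY 0.4272 | tΔX 2.0000 tΔY 1.1547
    t=0.4272 [y] (1,0) — stop
  → r_2 = 0.4272
beam 3: φ=0°, α=345°
  cosα=0.9659 sinα=-0.2588 | (1,1) | tMaxX 0.5901 tMaxY 1.4296 | tΔX 1.0353 tΔY 3.8637
    t=0.5901 [x] (2,1)
    t=1.4296 [y] (2,0) — stop
  → r_3 = 1.4296
beam 4: φ=45°, α=30°
  cosα=0.8660 sinα=0.5000 | (1,1) | tMaxX 0.6582 tMaxY 1.2600 | tΔX 1.1547 tΔY 2.0000
    t=0.6582 [x] (2,1)
    t=1.2600 [y] (2,2)
    t=1.8129 [x] (3,2)
    t=2.9676 [x] (4,2)
    t=3.2600 [y] (4,3)
    t=4.1223 [x] (5,3) — stop
  → r_4 = 4.1223
beam 5: φ=90°, α=75°
  cosα=0.2588 sinα=0.9659 | (1,1) | tMaxX 2.2023 tMaxY 0.6522 | tΔX 3.8637 tΔY 1.0353
    t=0.6522 [y] (1,2) — stop
  → r_5 = 0.6522

ranges = [0.3831, 0.4272, 1.4296, 4.1223, 0.6522]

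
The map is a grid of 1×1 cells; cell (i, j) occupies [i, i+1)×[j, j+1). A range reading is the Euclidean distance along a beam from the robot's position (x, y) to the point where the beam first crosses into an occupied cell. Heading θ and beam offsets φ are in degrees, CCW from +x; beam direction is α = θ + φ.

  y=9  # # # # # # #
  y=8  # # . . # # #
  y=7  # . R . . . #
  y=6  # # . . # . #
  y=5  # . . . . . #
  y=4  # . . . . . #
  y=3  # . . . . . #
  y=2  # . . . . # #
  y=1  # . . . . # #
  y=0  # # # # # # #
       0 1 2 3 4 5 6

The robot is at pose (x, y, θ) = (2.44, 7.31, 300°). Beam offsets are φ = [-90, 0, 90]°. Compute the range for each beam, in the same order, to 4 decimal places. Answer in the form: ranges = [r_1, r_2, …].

beam 1: φ=-90°, α=210°
  direction (-0.8660, -0.5000); cell (2,7); t to first gridline: x 0.5081, y 0.6200 (then +1.1547 / +2.0000)
    (1,7) via x @ 0.5081
    (1,6) via y @ 0.6200  # hit
  → r_1 = 0.6200
beam 2: φ=0°, α=300°
  direction (0.5000, -0.8660); cell (2,7); t to first gridline: x 1.1200, y 0.3580 (then +2.0000 / +1.1547)
    (2,6) via y @ 0.3580
    (3,6) via x @ 1.1200
    (3,5) via y @ 1.5127
    (3,4) via y @ 2.6674
    (4,4) via x @ 3.1200
    (4,3) via y @ 3.8221
    (4,2) via y @ 4.9768
    (5,2) via x @ 5.1200  # hit
  → r_2 = 5.1200
beam 3: φ=90°, α=30°
  direction (0.8660, 0.5000); cell (2,7); t to first gridline: x 0.6466, y 1.3800 (then +1.1547 / +2.0000)
    (3,7) via x @ 0.6466
    (3,8) via y @ 1.3800
    (4,8) via x @ 1.8013  # hit
  → r_3 = 1.8013

ranges = [0.6200, 5.1200, 1.8013]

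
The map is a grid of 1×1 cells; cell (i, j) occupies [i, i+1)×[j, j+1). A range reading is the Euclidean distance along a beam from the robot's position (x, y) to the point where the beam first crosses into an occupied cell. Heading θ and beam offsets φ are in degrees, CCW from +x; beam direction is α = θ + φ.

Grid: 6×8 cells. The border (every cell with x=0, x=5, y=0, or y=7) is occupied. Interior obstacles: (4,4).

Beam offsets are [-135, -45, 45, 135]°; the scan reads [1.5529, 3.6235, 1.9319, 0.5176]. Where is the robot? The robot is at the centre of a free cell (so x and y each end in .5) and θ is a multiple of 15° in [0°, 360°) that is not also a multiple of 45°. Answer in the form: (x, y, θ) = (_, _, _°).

(x, y, θ) = (1.5, 2.5, 60°)

Candidates: 23 free-cell centres × 16 headings = 368 poses. Raycast each; keep the one whose scan matches to 4 dp.
  (4.5, 3.5, 300°): beam 1 = 3.6235 ≠ 1.5529 ✗
  (2.5, 6.5, 30°): beam 1 = 5.6940 ≠ 1.5529 ✗
  (3.5, 3.5, 105°): beam 1 = 1.7321 ≠ 1.5529 ✗
  (4.5, 6.5, 345°): beam 1 = 4.0415 ≠ 1.5529 ✗
  (4.5, 3.5, 120°): beam 1 = 0.5176 ≠ 1.5529 ✗
  …
  (1.5, 2.5, 60°): r_1=1.5529, r_2=3.6235, r_3=1.9319, r_4=0.5176 — all match ✓
Unique over the lattice → pose = (1.5, 2.5, 60°).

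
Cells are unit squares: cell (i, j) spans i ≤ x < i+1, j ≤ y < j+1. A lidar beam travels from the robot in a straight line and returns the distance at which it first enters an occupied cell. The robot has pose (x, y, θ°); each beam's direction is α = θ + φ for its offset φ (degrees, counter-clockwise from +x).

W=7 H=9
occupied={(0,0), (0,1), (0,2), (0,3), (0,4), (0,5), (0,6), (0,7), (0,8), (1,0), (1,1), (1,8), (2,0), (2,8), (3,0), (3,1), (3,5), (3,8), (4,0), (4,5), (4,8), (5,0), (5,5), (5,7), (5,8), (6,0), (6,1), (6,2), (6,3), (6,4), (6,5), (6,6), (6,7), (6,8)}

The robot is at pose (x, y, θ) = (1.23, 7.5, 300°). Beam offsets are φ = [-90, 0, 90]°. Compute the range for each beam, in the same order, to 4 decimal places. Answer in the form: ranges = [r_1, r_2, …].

ranges = [0.2656, 7.5056, 1.0000]

beam 1: φ=-90°, α=210°
  direction (-0.8660, -0.5000); cell (1,7); t to first gridline: x 0.2656, y 1.0000 (then +1.1547 / +2.0000)
    (0,7) via x @ 0.2656  # hit
  → r_1 = 0.2656
beam 2: φ=0°, α=300°
  direction (0.5000, -0.8660); cell (1,7); t to first gridline: x 1.5400, y 0.5774 (then +2.0000 / +1.1547)
    (1,6) via y @ 0.5774
    (2,6) via x @ 1.5400
    (2,5) via y @ 1.7321
    (2,4) via y @ 2.8868
    (3,4) via x @ 3.5400
    (3,3) via y @ 4.0415
    (3,2) via y @ 5.1962
    (4,2) via x @ 5.5400
    (4,1) via y @ 6.3509
    (4,0) via y @ 7.5056  # hit
  → r_2 = 7.5056
beam 3: φ=90°, α=30°
  direction (0.8660, 0.5000); cell (1,7); t to first gridline: x 0.8891, y 1.0000 (then +1.1547 / +2.0000)
    (2,7) via x @ 0.8891
    (2,8) via y @ 1.0000  # hit
  → r_3 = 1.0000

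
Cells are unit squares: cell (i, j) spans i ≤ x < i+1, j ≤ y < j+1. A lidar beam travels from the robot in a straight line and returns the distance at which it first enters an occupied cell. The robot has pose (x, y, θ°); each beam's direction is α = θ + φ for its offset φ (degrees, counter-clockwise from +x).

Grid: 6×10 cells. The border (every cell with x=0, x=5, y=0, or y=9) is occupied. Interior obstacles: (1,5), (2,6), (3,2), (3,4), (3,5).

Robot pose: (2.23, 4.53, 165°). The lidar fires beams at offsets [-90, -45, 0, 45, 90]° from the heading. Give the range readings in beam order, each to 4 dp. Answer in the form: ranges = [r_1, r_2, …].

ranges = [1.5219, 0.5427, 1.2734, 1.4203, 3.6545]

beam 1: φ=-90°, α=75°
  d=(0.2588,0.9659)  start (2,4)  tX=2.9751 tY=0.4866  stride 1/|dx|=3.8637 1/|dy|=1.0353
    cross y-line → (2,5), t=0.4866
    cross y-line → (2,6), t=1.5219 (wall)
  → r_1 = 1.5219
beam 2: φ=-45°, α=120°
  d=(-0.5000,0.8660)  start (2,4)  tX=0.4600 tY=0.5427  stride 1/|dx|=2.0000 1/|dy|=1.1547
    cross x-line → (1,4), t=0.4600
    cross y-line → (1,5), t=0.5427 (wall)
  → r_2 = 0.5427
beam 3: φ=0°, α=165°
  d=(-0.9659,0.2588)  start (2,4)  tX=0.2381 tY=1.8159  stride 1/|dx|=1.0353 1/|dy|=3.8637
    cross x-line → (1,4), t=0.2381
    cross x-line → (0,4), t=1.2734 (wall)
  → r_3 = 1.2734
beam 4: φ=45°, α=210°
  d=(-0.8660,-0.5000)  start (2,4)  tX=0.2656 tY=1.0600  stride 1/|dx|=1.1547 1/|dy|=2.0000
    cross x-line → (1,4), t=0.2656
    cross y-line → (1,3), t=1.0600
    cross x-line → (0,3), t=1.4203 (wall)
  → r_4 = 1.4203
beam 5: φ=90°, α=255°
  d=(-0.2588,-0.9659)  start (2,4)  tX=0.8887 tY=0.5487  stride 1/|dx|=3.8637 1/|dy|=1.0353
    cross y-line → (2,3), t=0.5487
    cross x-line → (1,3), t=0.8887
    cross y-line → (1,2), t=1.5840
    cross y-line → (1,1), t=2.6192
    cross y-line → (1,0), t=3.6545 (wall)
  → r_5 = 3.6545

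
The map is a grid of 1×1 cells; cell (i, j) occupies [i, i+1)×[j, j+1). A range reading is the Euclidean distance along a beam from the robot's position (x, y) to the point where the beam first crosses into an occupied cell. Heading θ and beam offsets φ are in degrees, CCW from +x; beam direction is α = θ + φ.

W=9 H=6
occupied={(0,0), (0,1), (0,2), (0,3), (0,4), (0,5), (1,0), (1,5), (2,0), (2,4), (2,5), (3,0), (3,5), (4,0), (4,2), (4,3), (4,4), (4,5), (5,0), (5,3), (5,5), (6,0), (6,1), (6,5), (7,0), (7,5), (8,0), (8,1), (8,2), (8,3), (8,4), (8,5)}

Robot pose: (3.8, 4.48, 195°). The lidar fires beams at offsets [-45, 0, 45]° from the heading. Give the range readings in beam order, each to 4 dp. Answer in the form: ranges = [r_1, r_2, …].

beam 1: φ=-45°, α=150°
  direction (-0.8660, 0.5000); cell (3,4); t to first gridline: x 0.9238, y 1.0400 (then +1.1547 / +2.0000)
    (2,4) via x @ 0.9238  # hit
  → r_1 = 0.9238
beam 2: φ=0°, α=195°
  direction (-0.9659, -0.2588); cell (3,4); t to first gridline: x 0.8282, y 1.8546 (then +1.0353 / +3.8637)
    (2,4) via x @ 0.8282  # hit
  → r_2 = 0.8282
beam 3: φ=45°, α=240°
  direction (-0.5000, -0.8660); cell (3,4); t to first gridline: x 1.6000, y 0.5543 (then +2.0000 / +1.1547)
    (3,3) via y @ 0.5543
    (2,3) via x @ 1.6000
    (2,2) via y @ 1.7090
    (2,1) via y @ 2.8637
    (1,1) via x @ 3.6000
    (1,0) via y @ 4.0184  # hit
  → r_3 = 4.0184

ranges = [0.9238, 0.8282, 4.0184]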